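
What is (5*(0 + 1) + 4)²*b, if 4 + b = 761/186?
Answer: 459/62 ≈ 7.4032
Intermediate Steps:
b = 17/186 (b = -4 + 761/186 = 17/186 ≈ 0.091398)
(5*(0 + 1) + 4)²*b = (5*(0 + 1) + 4)²*(17/186) = (5*1 + 4)²*(17/186) = (5 + 4)²*(17/186) = 9²*(17/186) = 81*(17/186) = 459/62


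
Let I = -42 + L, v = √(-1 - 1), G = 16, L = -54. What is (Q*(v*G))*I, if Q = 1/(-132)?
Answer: 128*I*√2/11 ≈ 16.456*I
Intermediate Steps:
Q = -1/132 ≈ -0.0075758
v = I*√2 (v = √(-2) = I*√2 ≈ 1.4142*I)
I = -96 (I = -42 - 54 = -96)
(Q*(v*G))*I = -I*√2*16/132*(-96) = -4*I*√2/33*(-96) = 128*I*√2/11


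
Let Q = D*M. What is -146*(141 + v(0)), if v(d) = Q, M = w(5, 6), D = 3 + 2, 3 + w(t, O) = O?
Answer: -22776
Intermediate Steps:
w(t, O) = -3 + O
D = 5
M = 3 (M = -3 + 6 = 3)
Q = 15 (Q = 5*3 = 15)
v(d) = 15
-146*(141 + v(0)) = -146*(141 + 15) = -146*156 = -22776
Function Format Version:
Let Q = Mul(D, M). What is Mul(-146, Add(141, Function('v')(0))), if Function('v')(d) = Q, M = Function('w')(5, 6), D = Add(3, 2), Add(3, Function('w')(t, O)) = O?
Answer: -22776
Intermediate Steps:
Function('w')(t, O) = Add(-3, O)
D = 5
M = 3 (M = Add(-3, 6) = 3)
Q = 15 (Q = Mul(5, 3) = 15)
Function('v')(d) = 15
Mul(-146, Add(141, Function('v')(0))) = Mul(-146, Add(141, 15)) = Mul(-146, 156) = -22776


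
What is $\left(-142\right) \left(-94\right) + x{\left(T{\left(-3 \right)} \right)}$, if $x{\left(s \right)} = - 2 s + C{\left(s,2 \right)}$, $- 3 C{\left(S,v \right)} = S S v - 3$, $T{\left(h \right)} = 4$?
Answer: $\frac{39991}{3} \approx 13330.0$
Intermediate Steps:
$C{\left(S,v \right)} = 1 - \frac{v S^{2}}{3}$ ($C{\left(S,v \right)} = - \frac{S S v - 3}{3} = - \frac{S^{2} v - 3}{3} = - \frac{v S^{2} - 3}{3} = - \frac{-3 + v S^{2}}{3} = 1 - \frac{v S^{2}}{3}$)
$x{\left(s \right)} = 1 - 2 s - \frac{2 s^{2}}{3}$ ($x{\left(s \right)} = - 2 s + \left(1 - \frac{2 s^{2}}{3}\right) = - 2 s - \left(-1 + \frac{2 s^{2}}{3}\right) = 1 - 2 s - \frac{2 s^{2}}{3}$)
$\left(-142\right) \left(-94\right) + x{\left(T{\left(-3 \right)} \right)} = \left(-142\right) \left(-94\right) - \left(7 + \frac{32}{3}\right) = 13348 - \frac{53}{3} = \frac{39991}{3}$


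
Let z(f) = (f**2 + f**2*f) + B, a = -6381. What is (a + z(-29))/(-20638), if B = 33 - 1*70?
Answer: 14983/10319 ≈ 1.4520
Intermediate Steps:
B = -37 (B = 33 - 70 = -37)
z(f) = -37 + f**2 + f**3 (z(f) = (f**2 + f**2*f) - 37 = (f**2 + f**3) - 37 = -37 + f**2 + f**3)
(a + z(-29))/(-20638) = (-6381 + (-37 + (-29)**2 + (-29)**3))/(-20638) = (-6381 + (-37 + 841 - 24389))*(-1/20638) = (-6381 - 23585)*(-1/20638) = -29966*(-1/20638) = 14983/10319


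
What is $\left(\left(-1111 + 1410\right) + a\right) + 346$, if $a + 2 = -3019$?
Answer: $-2376$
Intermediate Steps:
$a = -3021$ ($a = -2 - 3019 = -3021$)
$\left(\left(-1111 + 1410\right) + a\right) + 346 = \left(\left(-1111 + 1410\right) - 3021\right) + 346 = \left(299 - 3021\right) + 346 = -2722 + 346 = -2376$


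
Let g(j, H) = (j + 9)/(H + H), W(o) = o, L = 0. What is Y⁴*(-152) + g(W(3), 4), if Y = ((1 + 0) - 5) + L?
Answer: -77821/2 ≈ -38911.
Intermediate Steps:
g(j, H) = (9 + j)/(2*H) (g(j, H) = (9 + j)/((2*H)) = (9 + j)*(1/(2*H)) = (9 + j)/(2*H))
Y = -4 (Y = ((1 + 0) - 5) + 0 = (1 - 5) + 0 = -4 + 0 = -4)
Y⁴*(-152) + g(W(3), 4) = (-4)⁴*(-152) + (½)*(9 + 3)/4 = 256*(-152) + (½)*(¼)*12 = -38912 + 3/2 = -77821/2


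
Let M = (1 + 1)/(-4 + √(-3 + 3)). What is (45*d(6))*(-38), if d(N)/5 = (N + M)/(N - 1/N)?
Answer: -56430/7 ≈ -8061.4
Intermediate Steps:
M = -½ (M = 2/(-4 + √0) = 2/(-4 + 0) = 2/(-4) = 2*(-¼) = -½ ≈ -0.50000)
d(N) = 5*(-½ + N)/(N - 1/N) (d(N) = 5*((N - ½)/(N - 1/N)) = 5*((-½ + N)/(N - 1/N)) = 5*(-½ + N)/(N - 1/N))
(45*d(6))*(-38) = (45*((5/2)*6*(-1 + 2*6)/(-1 + 6²)))*(-38) = (45*((5/2)*6*(-1 + 12)/(-1 + 36)))*(-38) = (45*((5/2)*6*11/35))*(-38) = (45*((5/2)*6*(1/35)*11))*(-38) = (45*(33/7))*(-38) = (1485/7)*(-38) = -56430/7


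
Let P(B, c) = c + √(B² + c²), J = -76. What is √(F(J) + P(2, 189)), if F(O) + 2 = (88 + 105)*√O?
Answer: √(187 + 5*√1429 + 386*I*√19) ≈ 32.404 + 25.962*I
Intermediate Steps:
F(O) = -2 + 193*√O (F(O) = -2 + (88 + 105)*√O = -2 + 193*√O)
√(F(J) + P(2, 189)) = √((-2 + 193*√(-76)) + (189 + √(2² + 189²))) = √((-2 + 193*(2*I*√19)) + (189 + √(4 + 35721))) = √((-2 + 386*I*√19) + (189 + √35725)) = √((-2 + 386*I*√19) + (189 + 5*√1429)) = √(187 + 5*√1429 + 386*I*√19)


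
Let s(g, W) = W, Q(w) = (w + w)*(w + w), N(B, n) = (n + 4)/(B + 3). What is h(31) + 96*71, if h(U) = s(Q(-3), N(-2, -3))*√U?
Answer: 6816 + √31 ≈ 6821.6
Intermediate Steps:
N(B, n) = (4 + n)/(3 + B)
Q(w) = 4*w² (Q(w) = (2*w)*(2*w) = 4*w²)
h(U) = √U (h(U) = ((4 - 3)/(3 - 2))*√U = (1/1)*√U = (1*1)*√U = 1*√U = √U)
h(31) + 96*71 = √31 + 96*71 = √31 + 6816 = 6816 + √31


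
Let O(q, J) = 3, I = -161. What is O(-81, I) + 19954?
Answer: 19957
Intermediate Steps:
O(-81, I) + 19954 = 3 + 19954 = 19957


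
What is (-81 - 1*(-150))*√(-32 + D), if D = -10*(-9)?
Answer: 69*√58 ≈ 525.49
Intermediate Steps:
D = 90
(-81 - 1*(-150))*√(-32 + D) = (-81 - 1*(-150))*√(-32 + 90) = (-81 + 150)*√58 = 69*√58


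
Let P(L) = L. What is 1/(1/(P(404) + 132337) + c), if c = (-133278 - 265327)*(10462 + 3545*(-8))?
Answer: 132741/947005128406891 ≈ 1.4017e-10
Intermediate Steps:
c = 7134232290 (c = -398605*(10462 - 28360) = -398605*(-17898) = 7134232290)
1/(1/(P(404) + 132337) + c) = 1/(1/(404 + 132337) + 7134232290) = 1/(1/132741 + 7134232290) = 1/(947005128406891/132741) = 132741/947005128406891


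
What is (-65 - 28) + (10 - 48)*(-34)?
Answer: 1199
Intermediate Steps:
(-65 - 28) + (10 - 48)*(-34) = -93 - 38*(-34) = -93 + 1292 = 1199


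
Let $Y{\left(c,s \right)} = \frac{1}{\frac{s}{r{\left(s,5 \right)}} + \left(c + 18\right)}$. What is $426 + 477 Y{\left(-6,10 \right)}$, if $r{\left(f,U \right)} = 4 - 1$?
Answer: $\frac{21027}{46} \approx 457.11$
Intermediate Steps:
$r{\left(f,U \right)} = 3$ ($r{\left(f,U \right)} = 4 - 1 = 3$)
$Y{\left(c,s \right)} = \frac{1}{18 + c + \frac{s}{3}}$ ($Y{\left(c,s \right)} = \frac{1}{\frac{s}{3} + \left(c + 18\right)} = \frac{1}{s \frac{1}{3} + \left(18 + c\right)} = \frac{1}{\frac{s}{3} + \left(18 + c\right)} = \frac{1}{18 + c + \frac{s}{3}}$)
$426 + 477 Y{\left(-6,10 \right)} = 426 + 477 \frac{3}{54 + 10 + 3 \left(-6\right)} = 426 + 477 \frac{3}{54 + 10 - 18} = 426 + 477 \cdot \frac{3}{46} = 426 + \frac{1431}{46} = \frac{21027}{46}$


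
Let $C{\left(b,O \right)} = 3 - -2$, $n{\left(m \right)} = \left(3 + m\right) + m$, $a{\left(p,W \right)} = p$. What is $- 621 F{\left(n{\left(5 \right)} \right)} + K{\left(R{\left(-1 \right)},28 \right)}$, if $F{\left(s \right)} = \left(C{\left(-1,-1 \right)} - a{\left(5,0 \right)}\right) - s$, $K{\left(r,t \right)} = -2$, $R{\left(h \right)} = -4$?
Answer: $8071$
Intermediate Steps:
$n{\left(m \right)} = 3 + 2 m$
$C{\left(b,O \right)} = 5$ ($C{\left(b,O \right)} = 3 + 2 = 5$)
$F{\left(s \right)} = - s$ ($F{\left(s \right)} = \left(5 - 5\right) - s = 0 - s = - s$)
$- 621 F{\left(n{\left(5 \right)} \right)} + K{\left(R{\left(-1 \right)},28 \right)} = - 621 \left(- (3 + 2 \cdot 5)\right) - 2 = - 621 \left(- (3 + 10)\right) - 2 = - 621 \left(\left(-1\right) 13\right) - 2 = \left(-621\right) \left(-13\right) - 2 = 8073 - 2 = 8071$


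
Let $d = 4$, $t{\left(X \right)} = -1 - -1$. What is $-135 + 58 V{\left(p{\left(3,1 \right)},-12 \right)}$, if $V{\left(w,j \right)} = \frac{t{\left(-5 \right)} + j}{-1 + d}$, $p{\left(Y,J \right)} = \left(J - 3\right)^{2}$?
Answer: $-367$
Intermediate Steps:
$t{\left(X \right)} = 0$ ($t{\left(X \right)} = -1 + 1 = 0$)
$p{\left(Y,J \right)} = \left(-3 + J\right)^{2}$
$V{\left(w,j \right)} = \frac{j}{3}$ ($V{\left(w,j \right)} = \frac{0 + j}{-1 + 4} = \frac{j}{3}$)
$-135 + 58 V{\left(p{\left(3,1 \right)},-12 \right)} = -135 + 58 \cdot \frac{1}{3} \left(-12\right) = -135 + 58 \left(-4\right) = -135 - 232 = -367$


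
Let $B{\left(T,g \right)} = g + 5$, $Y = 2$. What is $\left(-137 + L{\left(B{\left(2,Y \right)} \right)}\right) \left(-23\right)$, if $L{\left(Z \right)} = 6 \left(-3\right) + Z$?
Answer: $3404$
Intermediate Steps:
$B{\left(T,g \right)} = 5 + g$
$L{\left(Z \right)} = -18 + Z$
$\left(-137 + L{\left(B{\left(2,Y \right)} \right)}\right) \left(-23\right) = \left(-137 + \left(-18 + \left(5 + 2\right)\right)\right) \left(-23\right) = \left(-137 + \left(-18 + 7\right)\right) \left(-23\right) = \left(-137 - 11\right) \left(-23\right) = \left(-148\right) \left(-23\right) = 3404$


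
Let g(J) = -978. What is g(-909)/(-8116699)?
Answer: 978/8116699 ≈ 0.00012049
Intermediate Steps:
g(-909)/(-8116699) = -978/(-8116699) = -978*(-1/8116699) = 978/8116699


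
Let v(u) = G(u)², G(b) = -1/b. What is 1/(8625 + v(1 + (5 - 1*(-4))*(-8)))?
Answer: 5041/43478626 ≈ 0.00011594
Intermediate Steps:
v(u) = u⁻² (v(u) = (-1/u)² = u⁻²)
1/(8625 + v(1 + (5 - 1*(-4))*(-8))) = 1/(8625 + (1 + (5 - 1*(-4))*(-8))⁻²) = 1/(8625 + (1 + (5 + 4)*(-8))⁻²) = 1/(8625 + (1 + 9*(-8))⁻²) = 1/(8625 + (1 - 72)⁻²) = 1/(8625 + (-71)⁻²) = 1/(8625 + 1/5041) = 1/(43478626/5041) = 5041/43478626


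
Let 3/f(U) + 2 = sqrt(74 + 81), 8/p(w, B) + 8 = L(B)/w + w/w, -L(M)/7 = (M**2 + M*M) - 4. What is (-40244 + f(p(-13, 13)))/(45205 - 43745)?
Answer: -3038419/110230 + 3*sqrt(155)/220460 ≈ -27.564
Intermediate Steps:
L(M) = 28 - 14*M**2 (L(M) = -7*((M**2 + M*M) - 4) = -7*((M**2 + M**2) - 4) = -7*(2*M**2 - 4) = -7*(-4 + 2*M**2) = 28 - 14*M**2)
p(w, B) = 8/(-7 + (28 - 14*B**2)/w) (p(w, B) = 8/(-8 + ((28 - 14*B**2)/w + w/w)) = 8/(-8 + ((28 - 14*B**2)/w + 1)) = 8/(-8 + (1 + (28 - 14*B**2)/w)) = 8/(-7 + (28 - 14*B**2)/w))
f(U) = 3/(-2 + sqrt(155)) (f(U) = 3/(-2 + sqrt(74 + 81)) = 3/(-2 + sqrt(155)))
(-40244 + f(p(-13, 13)))/(45205 - 43745) = (-40244 + (6/151 + 3*sqrt(155)/151))/(45205 - 43745) = (-6076838/151 + 3*sqrt(155)/151)/1460 = (-6076838/151 + 3*sqrt(155)/151)*(1/1460) = -3038419/110230 + 3*sqrt(155)/220460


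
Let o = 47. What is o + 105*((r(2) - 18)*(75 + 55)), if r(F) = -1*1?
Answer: -259303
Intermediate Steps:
r(F) = -1
o + 105*((r(2) - 18)*(75 + 55)) = 47 + 105*((-1 - 18)*(75 + 55)) = 47 + 105*(-19*130) = 47 + 105*(-2470) = 47 - 259350 = -259303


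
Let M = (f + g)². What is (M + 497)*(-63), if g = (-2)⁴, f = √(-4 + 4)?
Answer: -47439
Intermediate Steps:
f = 0 (f = √0 = 0)
g = 16
M = 256 (M = (0 + 16)² = 16² = 256)
(M + 497)*(-63) = (256 + 497)*(-63) = 753*(-63) = -47439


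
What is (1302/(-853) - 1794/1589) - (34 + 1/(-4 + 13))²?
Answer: -128038228793/109788777 ≈ -1166.2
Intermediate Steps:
(1302/(-853) - 1794/1589) - (34 + 1/(-4 + 13))² = (1302*(-1/853) - 1794*1/1589) - (34 + 1/9)² = (-1302/853 - 1794/1589) - (34 + ⅑)² = -3599160/1355417 - (307/9)² = -3599160/1355417 - 1*94249/81 = -3599160/1355417 - 94249/81 = -128038228793/109788777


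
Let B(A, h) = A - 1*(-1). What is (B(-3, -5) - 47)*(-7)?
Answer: 343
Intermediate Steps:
B(A, h) = 1 + A (B(A, h) = A + 1 = 1 + A)
(B(-3, -5) - 47)*(-7) = ((1 - 3) - 47)*(-7) = (-2 - 47)*(-7) = -49*(-7) = 343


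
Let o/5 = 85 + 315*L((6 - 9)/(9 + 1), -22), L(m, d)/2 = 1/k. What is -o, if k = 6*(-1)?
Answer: 100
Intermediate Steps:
k = -6
L(m, d) = -1/3 (L(m, d) = 2/(-6) = 2*(-1/6) = -1/3)
o = -100 (o = 5*(85 + 315*(-1/3)) = 5*(85 - 105) = 5*(-20) = -100)
-o = -1*(-100) = 100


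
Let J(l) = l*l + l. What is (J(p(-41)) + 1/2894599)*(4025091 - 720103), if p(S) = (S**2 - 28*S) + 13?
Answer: 77296392951982061460/2894599 ≈ 2.6704e+13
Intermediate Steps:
p(S) = 13 + S**2 - 28*S
J(l) = l + l**2 (J(l) = l**2 + l = l + l**2)
(J(p(-41)) + 1/2894599)*(4025091 - 720103) = ((13 + (-41)**2 - 28*(-41))*(1 + (13 + (-41)**2 - 28*(-41))) + 1/2894599)*(4025091 - 720103) = ((13 + 1681 + 1148)*(1 + (13 + 1681 + 1148)) + 1/2894599)*3304988 = (2842*(1 + 2842) + 1/2894599)*3304988 = (2842*2843 + 1/2894599)*3304988 = (8079806 + 1/2894599)*3304988 = (23387798367795/2894599)*3304988 = 77296392951982061460/2894599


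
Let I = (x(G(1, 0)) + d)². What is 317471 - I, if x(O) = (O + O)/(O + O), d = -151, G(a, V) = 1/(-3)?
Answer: 294971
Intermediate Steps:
G(a, V) = -⅓
x(O) = 1 (x(O) = (2*O)/((2*O)) = (2*O)*(1/(2*O)) = 1)
I = 22500 (I = (1 - 151)² = (-150)² = 22500)
317471 - I = 317471 - 1*22500 = 317471 - 22500 = 294971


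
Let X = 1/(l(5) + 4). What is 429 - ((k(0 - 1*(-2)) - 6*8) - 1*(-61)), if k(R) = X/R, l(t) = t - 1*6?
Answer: 2495/6 ≈ 415.83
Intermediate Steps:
l(t) = -6 + t (l(t) = t - 6 = -6 + t)
X = ⅓ (X = 1/((-6 + 5) + 4) = 1/(-1 + 4) = 1/3 = ⅓ ≈ 0.33333)
k(R) = 1/(3*R)
429 - ((k(0 - 1*(-2)) - 6*8) - 1*(-61)) = 429 - ((1/(3*(0 - 1*(-2))) - 6*8) - 1*(-61)) = 429 - ((1/(3*(0 + 2)) - 48) + 61) = 429 - (((⅓)/2 - 48) + 61) = 429 - (((⅓)*(½) - 48) + 61) = 429 - ((⅙ - 48) + 61) = 429 - (-287/6 + 61) = 429 - 1*79/6 = 429 - 79/6 = 2495/6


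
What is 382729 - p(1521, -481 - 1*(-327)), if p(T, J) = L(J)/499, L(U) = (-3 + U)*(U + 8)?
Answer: 190958849/499 ≈ 3.8268e+5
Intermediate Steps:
L(U) = (-3 + U)*(8 + U)
p(T, J) = -24/499 + J**2/499 + 5*J/499 (p(T, J) = (-24 + J**2 + 5*J)/499 = (-24 + J**2 + 5*J)*(1/499) = -24/499 + J**2/499 + 5*J/499)
382729 - p(1521, -481 - 1*(-327)) = 382729 - (-24/499 + (-481 - 1*(-327))**2/499 + 5*(-481 - 1*(-327))/499) = 382729 - (-24/499 + (-481 + 327)**2/499 + 5*(-481 + 327)/499) = 382729 - (-24/499 + (1/499)*(-154)**2 + (5/499)*(-154)) = 382729 - (-24/499 + (1/499)*23716 - 770/499) = 382729 - (-24/499 + 23716/499 - 770/499) = 382729 - 1*22922/499 = 382729 - 22922/499 = 190958849/499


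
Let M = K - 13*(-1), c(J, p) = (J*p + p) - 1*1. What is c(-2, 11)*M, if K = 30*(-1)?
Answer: 204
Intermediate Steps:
K = -30
c(J, p) = -1 + p + J*p (c(J, p) = (p + J*p) - 1 = -1 + p + J*p)
M = -17 (M = -30 - 13*(-1) = -30 - 1*(-13) = -30 + 13 = -17)
c(-2, 11)*M = (-1 + 11 - 2*11)*(-17) = (-1 + 11 - 22)*(-17) = -12*(-17) = 204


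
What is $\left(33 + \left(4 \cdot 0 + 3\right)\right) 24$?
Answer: $864$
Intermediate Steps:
$\left(33 + \left(4 \cdot 0 + 3\right)\right) 24 = \left(33 + \left(0 + 3\right)\right) 24 = \left(33 + 3\right) 24 = 36 \cdot 24 = 864$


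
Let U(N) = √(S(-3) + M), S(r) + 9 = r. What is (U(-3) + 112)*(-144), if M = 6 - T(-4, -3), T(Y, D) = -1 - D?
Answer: -16128 - 288*I*√2 ≈ -16128.0 - 407.29*I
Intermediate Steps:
M = 4 (M = 6 - (-1 - 1*(-3)) = 6 - (-1 + 3) = 6 - 1*2 = 6 - 2 = 4)
S(r) = -9 + r
U(N) = 2*I*√2 (U(N) = √((-9 - 3) + 4) = √(-12 + 4) = √(-8) = 2*I*√2)
(U(-3) + 112)*(-144) = (2*I*√2 + 112)*(-144) = (112 + 2*I*√2)*(-144) = -16128 - 288*I*√2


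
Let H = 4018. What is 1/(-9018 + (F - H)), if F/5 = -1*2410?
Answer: -1/25086 ≈ -3.9863e-5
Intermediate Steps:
F = -12050 (F = 5*(-1*2410) = 5*(-2410) = -12050)
1/(-9018 + (F - H)) = 1/(-9018 + (-12050 - 1*4018)) = 1/(-9018 + (-12050 - 4018)) = 1/(-9018 - 16068) = 1/(-25086) = -1/25086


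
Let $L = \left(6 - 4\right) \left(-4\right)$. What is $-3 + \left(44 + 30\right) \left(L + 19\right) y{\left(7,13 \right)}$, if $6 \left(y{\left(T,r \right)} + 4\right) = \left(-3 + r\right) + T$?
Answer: $- \frac{2858}{3} \approx -952.67$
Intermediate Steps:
$L = -8$ ($L = 2 \left(-4\right) = -8$)
$y{\left(T,r \right)} = - \frac{9}{2} + \frac{T}{6} + \frac{r}{6}$ ($y{\left(T,r \right)} = -4 + \frac{\left(-3 + r\right) + T}{6} = -4 + \frac{-3 + T + r}{6} = -4 + \left(- \frac{1}{2} + \frac{T}{6} + \frac{r}{6}\right) = - \frac{9}{2} + \frac{T}{6} + \frac{r}{6}$)
$-3 + \left(44 + 30\right) \left(L + 19\right) y{\left(7,13 \right)} = -3 + \left(44 + 30\right) \left(-8 + 19\right) \left(- \frac{9}{2} + \frac{1}{6} \cdot 7 + \frac{1}{6} \cdot 13\right) = -3 + 74 \cdot 11 \left(- \frac{9}{2} + \frac{7}{6} + \frac{13}{6}\right) = -3 + 814 \left(- \frac{7}{6}\right) = -3 - \frac{2849}{3} = - \frac{2858}{3}$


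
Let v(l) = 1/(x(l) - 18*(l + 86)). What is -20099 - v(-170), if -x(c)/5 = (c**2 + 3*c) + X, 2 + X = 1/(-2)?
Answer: -5644824247/280851 ≈ -20099.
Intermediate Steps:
X = -5/2 (X = -2 + 1/(-2) = -2 - 1/2 = -5/2 ≈ -2.5000)
x(c) = 25/2 - 15*c - 5*c**2 (x(c) = -5*((c**2 + 3*c) - 5/2) = -5*(-5/2 + c**2 + 3*c) = 25/2 - 15*c - 5*c**2)
v(l) = 1/(-3071/2 - 33*l - 5*l**2) (v(l) = 1/((25/2 - 15*l - 5*l**2) - 18*(l + 86)) = 1/((25/2 - 15*l - 5*l**2) - 18*(86 + l)) = 1/((25/2 - 15*l - 5*l**2) + (-1548 - 18*l)) = 1/(-3071/2 - 33*l - 5*l**2))
-20099 - v(-170) = -20099 - (-2)/(3071 + 10*(-170)**2 + 66*(-170)) = -20099 - (-2)/(3071 + 10*28900 - 11220) = -20099 - (-2)/(3071 + 289000 - 11220) = -20099 - (-2)/280851 = -20099 - 1*(-2/280851) = -20099 + 2/280851 = -5644824247/280851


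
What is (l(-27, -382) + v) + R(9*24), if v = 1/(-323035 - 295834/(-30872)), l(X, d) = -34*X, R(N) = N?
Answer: 332610226678/293307079 ≈ 1134.0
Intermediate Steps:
v = -908/293307079 (v = 1/(-323035 - 295834*(-1/30872)) = 1/(-323035 + 8701/908) = 1/(-293307079/908) = -908/293307079 ≈ -3.0957e-6)
(l(-27, -382) + v) + R(9*24) = (-34*(-27) - 908/293307079) + 9*24 = (918 - 908/293307079) + 216 = 269255897614/293307079 + 216 = 332610226678/293307079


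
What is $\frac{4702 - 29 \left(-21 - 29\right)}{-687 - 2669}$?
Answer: $- \frac{1538}{839} \approx -1.8331$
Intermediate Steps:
$\frac{4702 - 29 \left(-21 - 29\right)}{-687 - 2669} = \frac{4702 - -1450}{-3356} = \left(4702 + 1450\right) \left(- \frac{1}{3356}\right) = 6152 \left(- \frac{1}{3356}\right) = - \frac{1538}{839}$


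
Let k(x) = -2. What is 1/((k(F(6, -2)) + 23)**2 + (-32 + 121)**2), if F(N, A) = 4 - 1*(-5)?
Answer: 1/8362 ≈ 0.00011959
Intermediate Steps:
F(N, A) = 9 (F(N, A) = 4 + 5 = 9)
1/((k(F(6, -2)) + 23)**2 + (-32 + 121)**2) = 1/((-2 + 23)**2 + (-32 + 121)**2) = 1/(21**2 + 89**2) = 1/(441 + 7921) = 1/8362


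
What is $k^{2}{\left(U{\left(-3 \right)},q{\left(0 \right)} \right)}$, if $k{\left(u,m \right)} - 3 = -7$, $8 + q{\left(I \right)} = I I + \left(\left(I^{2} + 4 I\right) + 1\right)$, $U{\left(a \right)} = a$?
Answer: $16$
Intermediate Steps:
$q{\left(I \right)} = -7 + 2 I^{2} + 4 I$ ($q{\left(I \right)} = -8 + \left(I I + \left(\left(I^{2} + 4 I\right) + 1\right)\right) = -8 + \left(I^{2} + \left(1 + I^{2} + 4 I\right)\right) = -8 + \left(1 + 2 I^{2} + 4 I\right) = -7 + 2 I^{2} + 4 I$)
$k{\left(u,m \right)} = -4$ ($k{\left(u,m \right)} = 3 - 7 = -4$)
$k^{2}{\left(U{\left(-3 \right)},q{\left(0 \right)} \right)} = \left(-4\right)^{2} = 16$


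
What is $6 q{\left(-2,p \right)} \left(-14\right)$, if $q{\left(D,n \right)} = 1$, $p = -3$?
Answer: $-84$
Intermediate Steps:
$6 q{\left(-2,p \right)} \left(-14\right) = 6 \cdot 1 \left(-14\right) = 6 \left(-14\right) = -84$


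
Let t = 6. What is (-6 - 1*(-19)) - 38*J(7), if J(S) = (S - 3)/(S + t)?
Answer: 17/13 ≈ 1.3077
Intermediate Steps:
J(S) = (-3 + S)/(6 + S) (J(S) = (S - 3)/(S + 6) = (-3 + S)/(6 + S))
(-6 - 1*(-19)) - 38*J(7) = (-6 - 1*(-19)) - 38*(-3 + 7)/(6 + 7) = (-6 + 19) - 38*4/13 = 13 - 38*4/13 = 13 - 152/13 = 17/13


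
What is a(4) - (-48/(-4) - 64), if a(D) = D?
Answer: 56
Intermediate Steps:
a(4) - (-48/(-4) - 64) = 4 - (-48/(-4) - 64) = 4 - (-48*(-¼) - 64) = 4 - (12 - 64) = 4 - 1*(-52) = 4 + 52 = 56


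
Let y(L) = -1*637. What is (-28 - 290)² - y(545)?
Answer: 101761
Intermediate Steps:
y(L) = -637
(-28 - 290)² - y(545) = (-28 - 290)² - 1*(-637) = (-318)² + 637 = 101124 + 637 = 101761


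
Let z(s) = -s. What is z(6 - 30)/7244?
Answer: 6/1811 ≈ 0.0033131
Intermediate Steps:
z(6 - 30)/7244 = -(6 - 30)/7244 = -1*(-24)*(1/7244) = 24*(1/7244) = 6/1811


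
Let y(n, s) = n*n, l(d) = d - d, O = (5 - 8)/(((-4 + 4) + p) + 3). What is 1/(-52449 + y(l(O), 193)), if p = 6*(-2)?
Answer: -1/52449 ≈ -1.9066e-5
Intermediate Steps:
p = -12
O = ⅓ (O = (5 - 8)/(((-4 + 4) - 12) + 3) = -3/((0 - 12) + 3) = -3/(-12 + 3) = -3/(-9) = -3*(-⅑) = ⅓ ≈ 0.33333)
l(d) = 0
y(n, s) = n²
1/(-52449 + y(l(O), 193)) = 1/(-52449 + 0²) = 1/(-52449 + 0) = 1/(-52449) = -1/52449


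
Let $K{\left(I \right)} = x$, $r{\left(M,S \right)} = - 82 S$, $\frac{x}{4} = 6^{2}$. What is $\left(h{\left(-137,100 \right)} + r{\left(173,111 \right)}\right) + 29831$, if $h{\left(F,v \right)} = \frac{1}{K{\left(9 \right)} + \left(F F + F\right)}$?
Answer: $\frac{389207705}{18776} \approx 20729.0$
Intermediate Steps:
$x = 144$ ($x = 4 \cdot 6^{2} = 4 \cdot 36 = 144$)
$K{\left(I \right)} = 144$
$h{\left(F,v \right)} = \frac{1}{144 + F + F^{2}}$ ($h{\left(F,v \right)} = \frac{1}{144 + \left(F F + F\right)} = \frac{1}{144 + \left(F^{2} + F\right)} = \frac{1}{144 + \left(F + F^{2}\right)} = \frac{1}{144 + F + F^{2}}$)
$\left(h{\left(-137,100 \right)} + r{\left(173,111 \right)}\right) + 29831 = \left(\frac{1}{144 - 137 + \left(-137\right)^{2}} - 9102\right) + 29831 = \left(\frac{1}{144 - 137 + 18769} - 9102\right) + 29831 = \left(\frac{1}{18776} - 9102\right) + 29831 = - \frac{170899151}{18776} + 29831 = \frac{389207705}{18776}$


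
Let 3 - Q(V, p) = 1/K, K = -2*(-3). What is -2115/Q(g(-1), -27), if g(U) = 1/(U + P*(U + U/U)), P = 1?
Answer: -12690/17 ≈ -746.47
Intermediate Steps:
K = 6
g(U) = 1/(1 + 2*U) (g(U) = 1/(U + 1*(U + U/U)) = 1/(U + 1*(U + 1)) = 1/(U + 1*(1 + U)) = 1/(U + (1 + U)) = 1/(1 + 2*U))
Q(V, p) = 17/6 (Q(V, p) = 3 - 1/6 = 17/6)
-2115/Q(g(-1), -27) = -2115/17/6 = -2115*6/17 = -12690/17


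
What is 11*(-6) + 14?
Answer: -52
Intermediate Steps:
11*(-6) + 14 = -66 + 14 = -52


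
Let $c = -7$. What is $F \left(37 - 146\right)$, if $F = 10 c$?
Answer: $7630$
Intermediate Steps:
$F = -70$ ($F = 10 \left(-7\right) = -70$)
$F \left(37 - 146\right) = - 70 \left(37 - 146\right) = \left(-70\right) \left(-109\right) = 7630$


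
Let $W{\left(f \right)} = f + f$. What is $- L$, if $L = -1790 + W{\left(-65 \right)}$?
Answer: $1920$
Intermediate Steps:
$W{\left(f \right)} = 2 f$
$L = -1920$ ($L = -1790 + 2 \left(-65\right) = -1790 - 130 = -1920$)
$- L = \left(-1\right) \left(-1920\right) = 1920$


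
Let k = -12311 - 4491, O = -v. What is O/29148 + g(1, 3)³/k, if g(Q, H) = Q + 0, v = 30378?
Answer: -21268346/20406029 ≈ -1.0423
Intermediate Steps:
O = -30378 (O = -1*30378 = -30378)
g(Q, H) = Q
k = -16802
O/29148 + g(1, 3)³/k = -30378/29148 + 1³/(-16802) = -30378*1/29148 + 1*(-1/16802) = -5063/4858 - 1/16802 = -21268346/20406029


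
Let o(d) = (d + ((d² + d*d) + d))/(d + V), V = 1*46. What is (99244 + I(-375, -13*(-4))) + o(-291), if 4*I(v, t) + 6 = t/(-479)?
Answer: 4626301913/46942 ≈ 98554.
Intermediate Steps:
V = 46
I(v, t) = -3/2 - t/1916 (I(v, t) = -3/2 + (t/(-479))/4 = -3/2 + (t*(-1/479))/4 = -3/2 + (-t/479)/4 = -3/2 - t/1916)
o(d) = (2*d + 2*d²)/(46 + d) (o(d) = (d + ((d² + d*d) + d))/(d + 46) = (d + ((d² + d²) + d))/(46 + d) = (d + (2*d² + d))/(46 + d) = (d + (d + 2*d²))/(46 + d) = (2*d + 2*d²)/(46 + d))
(99244 + I(-375, -13*(-4))) + o(-291) = (99244 + (-3/2 - (-13)*(-4)/1916)) + 2*(-291)*(1 - 291)/(46 - 291) = (99244 + (-3/2 - 1/1916*52)) + 2*(-291)*(-290)/(-245) = (99244 + (-3/2 - 13/479)) + 2*(-291)*(-1/245)*(-290) = (99244 - 1463/958) - 33756/49 = 95074289/958 - 33756/49 = 4626301913/46942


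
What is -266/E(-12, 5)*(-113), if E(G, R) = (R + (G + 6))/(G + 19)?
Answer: -210406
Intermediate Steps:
E(G, R) = (6 + G + R)/(19 + G) (E(G, R) = (R + (6 + G))/(19 + G) = (6 + G + R)/(19 + G))
-266/E(-12, 5)*(-113) = -266*(19 - 12)/(6 - 12 + 5)*(-113) = -266/(-1/7)*(-113) = -266/((⅐)*(-1))*(-113) = -266/(-⅐)*(-113) = -266*(-7)*(-113) = 1862*(-113) = -210406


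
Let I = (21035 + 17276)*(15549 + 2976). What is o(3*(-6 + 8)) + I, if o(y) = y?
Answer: 709711281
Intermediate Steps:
I = 709711275 (I = 38311*18525 = 709711275)
o(3*(-6 + 8)) + I = 3*(-6 + 8) + 709711275 = 3*2 + 709711275 = 6 + 709711275 = 709711281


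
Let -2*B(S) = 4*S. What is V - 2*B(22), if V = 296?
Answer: 384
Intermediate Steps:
B(S) = -2*S
V - 2*B(22) = 296 - (-4)*22 = 296 - 2*(-44) = 296 + 88 = 384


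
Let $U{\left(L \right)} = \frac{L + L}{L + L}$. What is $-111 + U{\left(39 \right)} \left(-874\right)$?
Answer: $-985$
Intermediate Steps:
$U{\left(L \right)} = 1$ ($U{\left(L \right)} = \frac{2 L}{2 L} = 2 L \frac{1}{2 L} = 1$)
$-111 + U{\left(39 \right)} \left(-874\right) = -111 + 1 \left(-874\right) = -111 - 874 = -985$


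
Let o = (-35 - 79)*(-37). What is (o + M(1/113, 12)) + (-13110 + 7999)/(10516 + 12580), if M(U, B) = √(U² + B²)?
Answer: 97413817/23096 + √1838737/113 ≈ 4229.8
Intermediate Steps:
o = 4218 (o = -114*(-37) = 4218)
M(U, B) = √(B² + U²)
(o + M(1/113, 12)) + (-13110 + 7999)/(10516 + 12580) = (4218 + √(12² + (1/113)²)) + (-13110 + 7999)/(10516 + 12580) = (4218 + √(144 + (1/113)²)) - 5111/23096 = (4218 + √(144 + 1/12769)) - 5111*1/23096 = (4218 + √(1838737/12769)) - 5111/23096 = (4218 + √1838737/113) - 5111/23096 = 97413817/23096 + √1838737/113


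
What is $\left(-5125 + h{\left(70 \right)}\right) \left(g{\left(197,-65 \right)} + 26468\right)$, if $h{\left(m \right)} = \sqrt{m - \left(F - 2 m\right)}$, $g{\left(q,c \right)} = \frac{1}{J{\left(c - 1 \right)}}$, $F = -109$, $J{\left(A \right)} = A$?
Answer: $- \frac{8952795875}{66} + \frac{1746887 \sqrt{319}}{66} \approx -1.3518 \cdot 10^{8}$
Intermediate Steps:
$g{\left(q,c \right)} = \frac{1}{-1 + c}$ ($g{\left(q,c \right)} = \frac{1}{c - 1} = \frac{1}{-1 + c}$)
$h{\left(m \right)} = \sqrt{109 + 3 m}$ ($h{\left(m \right)} = \sqrt{m + \left(\left(m + m\right) - -109\right)} = \sqrt{m + \left(2 m + 109\right)} = \sqrt{m + \left(109 + 2 m\right)} = \sqrt{109 + 3 m}$)
$\left(-5125 + h{\left(70 \right)}\right) \left(g{\left(197,-65 \right)} + 26468\right) = \left(-5125 + \sqrt{109 + 3 \cdot 70}\right) \left(\frac{1}{-1 - 65} + 26468\right) = \left(-5125 + \sqrt{109 + 210}\right) \left(\frac{1}{-66} + 26468\right) = \left(-5125 + \sqrt{319}\right) \left(- \frac{1}{66} + 26468\right) = \left(-5125 + \sqrt{319}\right) \frac{1746887}{66} = - \frac{8952795875}{66} + \frac{1746887 \sqrt{319}}{66}$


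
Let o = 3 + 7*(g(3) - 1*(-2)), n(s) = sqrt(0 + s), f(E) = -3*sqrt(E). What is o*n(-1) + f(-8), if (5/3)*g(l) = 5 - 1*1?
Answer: I*(169 - 30*sqrt(2))/5 ≈ 25.315*I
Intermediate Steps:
g(l) = 12/5 (g(l) = 3*(5 - 1*1)/5 = 3*(5 - 1)/5 = (3/5)*4 = 12/5)
n(s) = sqrt(s)
o = 169/5 (o = 3 + 7*(12/5 - 1*(-2)) = 3 + 7*(12/5 + 2) = 3 + 7*(22/5) = 3 + 154/5 = 169/5 ≈ 33.800)
o*n(-1) + f(-8) = 169*sqrt(-1)/5 - 6*I*sqrt(2) = 169*I/5 - 6*I*sqrt(2)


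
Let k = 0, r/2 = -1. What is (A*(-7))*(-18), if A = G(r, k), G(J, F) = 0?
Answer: 0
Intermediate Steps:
r = -2 (r = 2*(-1) = -2)
A = 0
(A*(-7))*(-18) = (0*(-7))*(-18) = 0*(-18) = 0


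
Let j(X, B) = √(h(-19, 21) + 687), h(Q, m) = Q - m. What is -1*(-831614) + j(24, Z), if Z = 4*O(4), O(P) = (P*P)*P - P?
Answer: 831614 + √647 ≈ 8.3164e+5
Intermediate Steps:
O(P) = P³ - P (O(P) = P²*P - P = P³ - P)
Z = 240 (Z = 4*(4³ - 1*4) = 4*(64 - 4) = 4*60 = 240)
j(X, B) = √647 (j(X, B) = √((-19 - 1*21) + 687) = √((-19 - 21) + 687) = √(-40 + 687) = √647)
-1*(-831614) + j(24, Z) = -1*(-831614) + √647 = 831614 + √647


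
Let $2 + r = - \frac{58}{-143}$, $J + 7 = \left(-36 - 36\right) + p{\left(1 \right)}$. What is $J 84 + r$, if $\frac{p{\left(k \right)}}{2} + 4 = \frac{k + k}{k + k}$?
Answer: $- \frac{1021248}{143} \approx -7141.6$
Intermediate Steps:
$p{\left(k \right)} = -6$ ($p{\left(k \right)} = -8 + 2 \frac{k + k}{k + k} = -8 + 2 \frac{2 k}{2 k} = -8 + 2 \cdot 2 k \frac{1}{2 k} = -8 + 2 \cdot 1 = -8 + 2 = -6$)
$J = -85$ ($J = -7 - 78 = -85$)
$r = - \frac{228}{143}$ ($r = -2 - \frac{58}{-143} = -2 - - \frac{58}{143} = -2 + \frac{58}{143} = - \frac{228}{143} \approx -1.5944$)
$J 84 + r = \left(-85\right) 84 - \frac{228}{143} = -7140 - \frac{228}{143} = - \frac{1021248}{143}$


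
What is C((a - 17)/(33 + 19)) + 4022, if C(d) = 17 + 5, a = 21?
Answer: 4044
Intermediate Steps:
C(d) = 22
C((a - 17)/(33 + 19)) + 4022 = 22 + 4022 = 4044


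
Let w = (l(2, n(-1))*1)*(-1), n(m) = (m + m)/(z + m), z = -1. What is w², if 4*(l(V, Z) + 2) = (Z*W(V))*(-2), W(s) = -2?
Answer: 1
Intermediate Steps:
n(m) = 2*m/(-1 + m) (n(m) = (m + m)/(-1 + m) = (2*m)/(-1 + m) = 2*m/(-1 + m))
l(V, Z) = -2 + Z (l(V, Z) = -2 + ((Z*(-2))*(-2))/4 = -2 + (-2*Z*(-2))/4 = -2 + (4*Z)/4 = -2 + Z)
w = 1 (w = ((-2 + 2*(-1)/(-1 - 1))*1)*(-1) = ((-2 + 2*(-1)/(-2))*1)*(-1) = ((-2 + 2*(-1)*(-½))*1)*(-1) = ((-2 + 1)*1)*(-1) = -1*1*(-1) = -1*(-1) = 1)
w² = 1² = 1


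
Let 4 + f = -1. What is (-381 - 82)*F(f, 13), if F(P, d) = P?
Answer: 2315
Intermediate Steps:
f = -5 (f = -4 - 1 = -5)
(-381 - 82)*F(f, 13) = (-381 - 82)*(-5) = -463*(-5) = 2315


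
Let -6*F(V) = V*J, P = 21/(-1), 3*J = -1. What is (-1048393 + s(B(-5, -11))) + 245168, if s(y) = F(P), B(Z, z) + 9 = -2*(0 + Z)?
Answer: -4819357/6 ≈ -8.0323e+5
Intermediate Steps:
J = -1/3 (J = (1/3)*(-1) = -1/3 ≈ -0.33333)
B(Z, z) = -9 - 2*Z (B(Z, z) = -9 - 2*(0 + Z) = -9 - 2*Z)
P = -21 (P = 21*(-1) = -21)
F(V) = V/18 (F(V) = -V*(-1)/(6*3) = -(-1)*V/18 = V/18)
s(y) = -7/6 (s(y) = (1/18)*(-21) = -7/6)
(-1048393 + s(B(-5, -11))) + 245168 = (-1048393 - 7/6) + 245168 = -6290365/6 + 245168 = -4819357/6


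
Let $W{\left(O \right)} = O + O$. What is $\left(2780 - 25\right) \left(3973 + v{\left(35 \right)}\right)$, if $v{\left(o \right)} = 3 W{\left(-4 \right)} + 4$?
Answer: $10890515$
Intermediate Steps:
$W{\left(O \right)} = 2 O$
$v{\left(o \right)} = -20$ ($v{\left(o \right)} = 3 \cdot 2 \left(-4\right) + 4 = 3 \left(-8\right) + 4 = -24 + 4 = -20$)
$\left(2780 - 25\right) \left(3973 + v{\left(35 \right)}\right) = \left(2780 - 25\right) \left(3973 - 20\right) = 2755 \cdot 3953 = 10890515$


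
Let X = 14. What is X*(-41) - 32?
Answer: -606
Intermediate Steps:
X*(-41) - 32 = 14*(-41) - 32 = -574 - 32 = -606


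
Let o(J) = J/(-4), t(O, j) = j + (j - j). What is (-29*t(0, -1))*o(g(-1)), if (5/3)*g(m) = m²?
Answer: -87/20 ≈ -4.3500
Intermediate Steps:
t(O, j) = j (t(O, j) = j + 0 = j)
g(m) = 3*m²/5
o(J) = -J/4 (o(J) = J*(-¼) = -J/4)
(-29*t(0, -1))*o(g(-1)) = (-29*(-1))*(-3*(-1)²/20) = 29*(-3/20) = -87/20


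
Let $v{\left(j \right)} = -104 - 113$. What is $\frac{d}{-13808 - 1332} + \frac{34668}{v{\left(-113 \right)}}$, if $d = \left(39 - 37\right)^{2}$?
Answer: $- \frac{131218597}{821345} \approx -159.76$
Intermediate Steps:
$d = 4$ ($d = 2^{2} = 4$)
$v{\left(j \right)} = -217$ ($v{\left(j \right)} = -104 - 113 = -217$)
$\frac{d}{-13808 - 1332} + \frac{34668}{v{\left(-113 \right)}} = \frac{4}{-13808 - 1332} + \frac{34668}{-217} = \frac{4}{-15140} + 34668 \left(- \frac{1}{217}\right) = 4 \left(- \frac{1}{15140}\right) - \frac{34668}{217} = - \frac{1}{3785} - \frac{34668}{217} = - \frac{131218597}{821345}$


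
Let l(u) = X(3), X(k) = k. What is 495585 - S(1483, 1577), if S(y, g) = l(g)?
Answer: 495582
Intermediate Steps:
l(u) = 3
S(y, g) = 3
495585 - S(1483, 1577) = 495585 - 1*3 = 495585 - 3 = 495582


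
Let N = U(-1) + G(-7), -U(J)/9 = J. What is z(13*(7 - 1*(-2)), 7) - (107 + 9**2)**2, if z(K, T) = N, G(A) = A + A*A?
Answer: -35293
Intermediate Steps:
G(A) = A + A**2
U(J) = -9*J
N = 51 (N = -9*(-1) - 7*(1 - 7) = 9 - 7*(-6) = 9 + 42 = 51)
z(K, T) = 51
z(13*(7 - 1*(-2)), 7) - (107 + 9**2)**2 = 51 - (107 + 9**2)**2 = 51 - (107 + 81)**2 = 51 - 1*188**2 = 51 - 1*35344 = 51 - 35344 = -35293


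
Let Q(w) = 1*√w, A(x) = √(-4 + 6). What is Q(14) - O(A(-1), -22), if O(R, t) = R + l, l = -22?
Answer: 22 + √14 - √2 ≈ 24.327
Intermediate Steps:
A(x) = √2
Q(w) = √w
O(R, t) = -22 + R (O(R, t) = R - 22 = -22 + R)
Q(14) - O(A(-1), -22) = √14 - (-22 + √2) = √14 + (22 - √2) = 22 + √14 - √2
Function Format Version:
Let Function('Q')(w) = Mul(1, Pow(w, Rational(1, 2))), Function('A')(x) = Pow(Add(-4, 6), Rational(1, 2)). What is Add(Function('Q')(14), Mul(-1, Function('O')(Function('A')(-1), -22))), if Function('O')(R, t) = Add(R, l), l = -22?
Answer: Add(22, Pow(14, Rational(1, 2)), Mul(-1, Pow(2, Rational(1, 2)))) ≈ 24.327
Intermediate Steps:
Function('A')(x) = Pow(2, Rational(1, 2))
Function('Q')(w) = Pow(w, Rational(1, 2))
Function('O')(R, t) = Add(-22, R) (Function('O')(R, t) = Add(R, -22) = Add(-22, R))
Add(Function('Q')(14), Mul(-1, Function('O')(Function('A')(-1), -22))) = Add(Pow(14, Rational(1, 2)), Mul(-1, Add(-22, Pow(2, Rational(1, 2))))) = Add(Pow(14, Rational(1, 2)), Add(22, Mul(-1, Pow(2, Rational(1, 2))))) = Add(22, Pow(14, Rational(1, 2)), Mul(-1, Pow(2, Rational(1, 2))))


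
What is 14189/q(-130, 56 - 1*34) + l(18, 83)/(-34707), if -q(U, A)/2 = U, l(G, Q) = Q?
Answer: 492436043/9023820 ≈ 54.571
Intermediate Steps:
q(U, A) = -2*U
14189/q(-130, 56 - 1*34) + l(18, 83)/(-34707) = 14189/((-2*(-130))) + 83/(-34707) = 14189/260 + 83*(-1/34707) = 14189*(1/260) - 83/34707 = 14189/260 - 83/34707 = 492436043/9023820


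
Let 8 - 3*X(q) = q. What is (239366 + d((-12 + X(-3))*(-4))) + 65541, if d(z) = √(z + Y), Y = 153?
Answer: 304907 + √1677/3 ≈ 3.0492e+5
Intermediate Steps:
X(q) = 8/3 - q/3
d(z) = √(153 + z) (d(z) = √(z + 153) = √(153 + z))
(239366 + d((-12 + X(-3))*(-4))) + 65541 = (239366 + √(153 + (-12 + (8/3 - ⅓*(-3)))*(-4))) + 65541 = (239366 + √(153 + (-12 + (8/3 + 1))*(-4))) + 65541 = (239366 + √(153 + (-12 + 11/3)*(-4))) + 65541 = (239366 + √(153 - 25/3*(-4))) + 65541 = (239366 + √(153 + 100/3)) + 65541 = (239366 + √(559/3)) + 65541 = (239366 + √1677/3) + 65541 = 304907 + √1677/3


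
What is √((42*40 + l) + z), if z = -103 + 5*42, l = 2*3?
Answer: √1793 ≈ 42.344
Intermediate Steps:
l = 6
z = 107 (z = -103 + 210 = 107)
√((42*40 + l) + z) = √((42*40 + 6) + 107) = √((1680 + 6) + 107) = √(1686 + 107) = √1793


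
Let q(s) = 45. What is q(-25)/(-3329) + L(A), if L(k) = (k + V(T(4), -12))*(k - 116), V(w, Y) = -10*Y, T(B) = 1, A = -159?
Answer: 35703480/3329 ≈ 10725.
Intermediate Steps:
L(k) = (-116 + k)*(120 + k) (L(k) = (k - 10*(-12))*(k - 116) = (k + 120)*(-116 + k) = (120 + k)*(-116 + k) = (-116 + k)*(120 + k))
q(-25)/(-3329) + L(A) = 45/(-3329) + (-13920 + (-159)² + 4*(-159)) = 45*(-1/3329) + (-13920 + 25281 - 636) = -45/3329 + 10725 = 35703480/3329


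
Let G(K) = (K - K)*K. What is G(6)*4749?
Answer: 0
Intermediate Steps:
G(K) = 0 (G(K) = 0*K = 0)
G(6)*4749 = 0*4749 = 0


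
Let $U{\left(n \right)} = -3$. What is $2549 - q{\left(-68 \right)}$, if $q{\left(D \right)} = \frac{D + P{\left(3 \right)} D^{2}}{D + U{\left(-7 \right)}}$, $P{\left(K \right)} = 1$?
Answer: $\frac{185535}{71} \approx 2613.2$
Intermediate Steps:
$q{\left(D \right)} = \frac{D + D^{2}}{-3 + D}$ ($q{\left(D \right)} = \frac{D + 1 D^{2}}{D - 3} = \frac{D + D^{2}}{-3 + D}$)
$2549 - q{\left(-68 \right)} = 2549 - - \frac{68 \left(1 - 68\right)}{-3 - 68} = 2549 - \left(-68\right) \frac{1}{-71} \left(-67\right) = 2549 - \left(-68\right) \left(- \frac{1}{71}\right) \left(-67\right) = 2549 - - \frac{4556}{71} = 2549 + \frac{4556}{71} = \frac{185535}{71}$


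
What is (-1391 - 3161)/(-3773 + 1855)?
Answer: 2276/959 ≈ 2.3733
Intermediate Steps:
(-1391 - 3161)/(-3773 + 1855) = -4552/(-1918) = -4552*(-1/1918) = 2276/959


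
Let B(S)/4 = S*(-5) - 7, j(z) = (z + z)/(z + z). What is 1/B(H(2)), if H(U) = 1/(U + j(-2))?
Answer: -3/104 ≈ -0.028846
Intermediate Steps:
j(z) = 1 (j(z) = (2*z)/((2*z)) = (2*z)*(1/(2*z)) = 1)
H(U) = 1/(1 + U) (H(U) = 1/(U + 1) = 1/(1 + U))
B(S) = -28 - 20*S (B(S) = 4*(S*(-5) - 7) = 4*(-5*S - 7) = 4*(-7 - 5*S) = -28 - 20*S)
1/B(H(2)) = 1/(-28 - 20/(1 + 2)) = 1/(-28 - 20/3) = 1/(-104/3) = -3/104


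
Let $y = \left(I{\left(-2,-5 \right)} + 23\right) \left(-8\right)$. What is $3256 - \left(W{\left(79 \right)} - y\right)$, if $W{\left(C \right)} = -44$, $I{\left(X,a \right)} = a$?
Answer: $3156$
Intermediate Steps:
$y = -144$ ($y = \left(-5 + 23\right) \left(-8\right) = 18 \left(-8\right) = -144$)
$3256 - \left(W{\left(79 \right)} - y\right) = 3256 - \left(-44 - -144\right) = 3256 - \left(-44 + 144\right) = 3256 - 100 = 3156$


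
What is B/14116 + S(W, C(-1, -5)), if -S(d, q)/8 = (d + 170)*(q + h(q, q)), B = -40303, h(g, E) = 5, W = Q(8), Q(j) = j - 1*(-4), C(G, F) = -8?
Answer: 61618385/14116 ≈ 4365.1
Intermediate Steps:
Q(j) = 4 + j (Q(j) = j + 4 = 4 + j)
W = 12 (W = 4 + 8 = 12)
S(d, q) = -8*(5 + q)*(170 + d) (S(d, q) = -8*(d + 170)*(q + 5) = -8*(170 + d)*(5 + q) = -8*(5 + q)*(170 + d))
B/14116 + S(W, C(-1, -5)) = -40303/14116 + (-6800 - 1360*(-8) - 40*12 - 8*12*(-8)) = -40303*1/14116 + (-6800 + 10880 - 480 + 768) = -40303/14116 + 4368 = 61618385/14116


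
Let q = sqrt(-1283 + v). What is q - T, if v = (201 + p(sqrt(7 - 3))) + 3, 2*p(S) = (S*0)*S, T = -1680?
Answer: 1680 + I*sqrt(1079) ≈ 1680.0 + 32.848*I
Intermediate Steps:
p(S) = 0 (p(S) = ((S*0)*S)/2 = (0*S)/2 = (1/2)*0 = 0)
v = 204 (v = (201 + 0) + 3 = 201 + 3 = 204)
q = I*sqrt(1079) (q = sqrt(-1283 + 204) = sqrt(-1079) = I*sqrt(1079) ≈ 32.848*I)
q - T = I*sqrt(1079) - 1*(-1680) = I*sqrt(1079) + 1680 = 1680 + I*sqrt(1079)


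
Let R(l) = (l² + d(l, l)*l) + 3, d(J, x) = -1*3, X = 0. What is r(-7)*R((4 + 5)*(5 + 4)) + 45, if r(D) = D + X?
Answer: -44202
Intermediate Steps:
r(D) = D (r(D) = D + 0 = D)
d(J, x) = -3
R(l) = 3 + l² - 3*l (R(l) = (l² - 3*l) + 3 = 3 + l² - 3*l)
r(-7)*R((4 + 5)*(5 + 4)) + 45 = -7*(3 + ((4 + 5)*(5 + 4))² - 3*(4 + 5)*(5 + 4)) + 45 = -7*(3 + (9*9)² - 27*9) + 45 = -7*(3 + 81² - 3*81) + 45 = -7*(3 + 6561 - 243) + 45 = -7*6321 + 45 = -44247 + 45 = -44202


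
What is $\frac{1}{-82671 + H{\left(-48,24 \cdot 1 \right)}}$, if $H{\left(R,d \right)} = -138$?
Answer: $- \frac{1}{82809} \approx -1.2076 \cdot 10^{-5}$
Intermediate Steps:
$\frac{1}{-82671 + H{\left(-48,24 \cdot 1 \right)}} = \frac{1}{-82671 - 138} = \frac{1}{-82809} = - \frac{1}{82809}$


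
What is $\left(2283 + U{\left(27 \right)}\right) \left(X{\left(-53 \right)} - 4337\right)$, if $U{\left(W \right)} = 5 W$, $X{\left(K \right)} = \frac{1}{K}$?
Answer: $- \frac{555806316}{53} \approx -1.0487 \cdot 10^{7}$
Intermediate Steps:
$\left(2283 + U{\left(27 \right)}\right) \left(X{\left(-53 \right)} - 4337\right) = \left(2283 + 5 \cdot 27\right) \left(\frac{1}{-53} - 4337\right) = \left(2283 + 135\right) \left(- \frac{1}{53} - 4337\right) = 2418 \left(- \frac{229862}{53}\right) = - \frac{555806316}{53}$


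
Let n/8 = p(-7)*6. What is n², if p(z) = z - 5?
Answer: 331776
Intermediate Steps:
p(z) = -5 + z
n = -576 (n = 8*((-5 - 7)*6) = 8*(-12*6) = 8*(-72) = -576)
n² = (-576)² = 331776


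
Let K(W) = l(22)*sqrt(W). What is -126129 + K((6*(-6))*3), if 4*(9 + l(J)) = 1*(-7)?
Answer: -126129 - 129*I*sqrt(3)/2 ≈ -1.2613e+5 - 111.72*I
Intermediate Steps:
l(J) = -43/4 (l(J) = -9 + (1*(-7))/4 = -9 + (1/4)*(-7) = -9 - 7/4 = -43/4)
K(W) = -43*sqrt(W)/4
-126129 + K((6*(-6))*3) = -126129 - 43*sqrt(3)*(6*I)/4 = -126129 - 43*6*I*sqrt(3)/4 = -126129 - 129*I*sqrt(3)/2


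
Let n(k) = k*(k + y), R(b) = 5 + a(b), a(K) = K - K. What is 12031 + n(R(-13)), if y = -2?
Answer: 12046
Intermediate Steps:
a(K) = 0
R(b) = 5 (R(b) = 5 + 0 = 5)
n(k) = k*(-2 + k) (n(k) = k*(k - 2) = k*(-2 + k))
12031 + n(R(-13)) = 12031 + 5*(-2 + 5) = 12031 + 5*3 = 12031 + 15 = 12046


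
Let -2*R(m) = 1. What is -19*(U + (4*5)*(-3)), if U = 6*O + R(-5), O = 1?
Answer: 2071/2 ≈ 1035.5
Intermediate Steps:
R(m) = -½ (R(m) = -½*1 = -½)
U = 11/2 (U = 6*1 - ½ = 6 - ½ = 11/2 ≈ 5.5000)
-19*(U + (4*5)*(-3)) = -19*(11/2 + (4*5)*(-3)) = -19*(11/2 + 20*(-3)) = -19*(11/2 - 60) = -19*(-109/2) = 2071/2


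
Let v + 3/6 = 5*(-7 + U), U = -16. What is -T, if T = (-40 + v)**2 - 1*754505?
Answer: 2921299/4 ≈ 7.3033e+5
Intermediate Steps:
v = -231/2 (v = -1/2 + 5*(-7 - 16) = -1/2 + 5*(-23) = -1/2 - 115 = -231/2 ≈ -115.50)
T = -2921299/4 (T = (-40 - 231/2)**2 - 1*754505 = (-311/2)**2 - 754505 = 96721/4 - 754505 = -2921299/4 ≈ -7.3033e+5)
-T = -1*(-2921299/4) = 2921299/4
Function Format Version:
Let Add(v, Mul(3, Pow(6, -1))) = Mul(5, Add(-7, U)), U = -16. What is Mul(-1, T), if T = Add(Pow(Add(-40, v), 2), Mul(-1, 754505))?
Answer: Rational(2921299, 4) ≈ 7.3033e+5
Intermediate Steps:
v = Rational(-231, 2) (v = Add(Rational(-1, 2), Mul(5, Add(-7, -16))) = Add(Rational(-1, 2), Mul(5, -23)) = Add(Rational(-1, 2), -115) = Rational(-231, 2) ≈ -115.50)
T = Rational(-2921299, 4) (T = Add(Pow(Add(-40, Rational(-231, 2)), 2), Mul(-1, 754505)) = Add(Pow(Rational(-311, 2), 2), -754505) = Add(Rational(96721, 4), -754505) = Rational(-2921299, 4) ≈ -7.3033e+5)
Mul(-1, T) = Mul(-1, Rational(-2921299, 4)) = Rational(2921299, 4)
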